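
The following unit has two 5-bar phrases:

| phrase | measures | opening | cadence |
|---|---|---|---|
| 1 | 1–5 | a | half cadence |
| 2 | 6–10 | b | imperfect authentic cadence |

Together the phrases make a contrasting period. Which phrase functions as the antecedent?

phrase 1

The phrase ending with the weaker cadence (half cadence) is the antecedent; the one ending more conclusively (imperfect authentic cadence) is the consequent. The antecedent is phrase 1.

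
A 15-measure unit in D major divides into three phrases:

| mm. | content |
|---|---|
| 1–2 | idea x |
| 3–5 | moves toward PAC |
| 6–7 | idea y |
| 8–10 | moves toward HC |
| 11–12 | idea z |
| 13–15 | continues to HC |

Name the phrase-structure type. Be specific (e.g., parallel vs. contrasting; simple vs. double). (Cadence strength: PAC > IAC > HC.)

phrase group

The final phrase closes with a half cadence, which is not stronger than the preceding half cadence; the 3 phrases lack an overall antecedent–consequent design and so form a phrase group.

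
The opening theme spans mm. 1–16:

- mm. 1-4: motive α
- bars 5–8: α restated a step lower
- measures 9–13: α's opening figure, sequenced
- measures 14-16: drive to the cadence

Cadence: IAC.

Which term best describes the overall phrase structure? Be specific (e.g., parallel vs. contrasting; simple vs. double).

Basic idea (mm. 1–4) + its repetition (bars 5-8) form the presentation; fragmentation and cadence (measures 9-16) form the continuation — the 16-bar whole is a sentence.

sentence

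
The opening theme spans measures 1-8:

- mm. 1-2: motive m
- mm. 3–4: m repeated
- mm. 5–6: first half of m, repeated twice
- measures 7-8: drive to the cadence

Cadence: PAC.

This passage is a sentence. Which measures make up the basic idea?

The presentation of a sentence is the basic idea (mm. 1-2) plus its repetition (mm. 3-4); the basic idea is therefore mm. 1–2.

measures 1–2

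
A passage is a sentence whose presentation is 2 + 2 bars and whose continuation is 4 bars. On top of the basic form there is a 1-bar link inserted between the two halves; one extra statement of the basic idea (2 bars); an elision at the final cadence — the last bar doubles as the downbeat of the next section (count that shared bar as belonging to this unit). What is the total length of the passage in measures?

11 measures

Basic sentence: 2 + 2 + 4 = 8 bars.
8 (basic form) + 1 (link) + 2 (extra statement) = 11.
The elision shares a bar with the next section but does not change this unit's count.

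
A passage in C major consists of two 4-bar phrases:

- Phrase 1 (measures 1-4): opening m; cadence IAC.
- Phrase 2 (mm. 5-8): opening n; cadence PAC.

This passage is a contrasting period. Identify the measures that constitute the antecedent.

measures 1–4

The antecedent is the phrase ending with the weaker cadence (imperfect authentic cadence, phrase 1) and the consequent the one ending more conclusively (perfect authentic cadence, phrase 2); the antecedent is mm. 1–4.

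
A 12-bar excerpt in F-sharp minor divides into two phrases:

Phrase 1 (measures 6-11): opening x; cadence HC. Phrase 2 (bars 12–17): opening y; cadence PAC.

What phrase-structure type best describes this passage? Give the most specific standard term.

contrasting period

Phrase 1 ends with a half cadence (weaker) and phrase 2 with a perfect authentic cadence (stronger): antecedent + consequent = a period.
The two phrases open with different material (x / y), so the period is contrasting.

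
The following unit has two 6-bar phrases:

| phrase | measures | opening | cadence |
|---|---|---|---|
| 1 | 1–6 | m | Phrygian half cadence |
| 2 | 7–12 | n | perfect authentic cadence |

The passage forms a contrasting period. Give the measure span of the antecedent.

measures 1–6

The phrase ending with the weaker cadence (Phrygian half cadence) is the antecedent; the one ending more conclusively (perfect authentic cadence) is the consequent. The antecedent is measures 1–6.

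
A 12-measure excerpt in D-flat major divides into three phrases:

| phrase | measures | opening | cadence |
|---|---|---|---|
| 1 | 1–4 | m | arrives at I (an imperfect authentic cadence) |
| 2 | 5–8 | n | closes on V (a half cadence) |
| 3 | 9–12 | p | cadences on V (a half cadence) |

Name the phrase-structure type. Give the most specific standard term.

The final phrase closes with a half cadence, which is not stronger than the preceding half cadence; the 3 phrases lack an overall antecedent–consequent design and so form a phrase group.

phrase group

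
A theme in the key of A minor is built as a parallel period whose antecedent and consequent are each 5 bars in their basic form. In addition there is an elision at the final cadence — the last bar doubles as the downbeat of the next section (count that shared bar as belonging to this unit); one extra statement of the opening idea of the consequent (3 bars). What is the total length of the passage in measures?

Basic parallel period: 5 + 5 = 10 bars.
10 (basic form) + 3 (extra statement) = 13.
The elision shares a bar with the next section but does not change this unit's count.

13 measures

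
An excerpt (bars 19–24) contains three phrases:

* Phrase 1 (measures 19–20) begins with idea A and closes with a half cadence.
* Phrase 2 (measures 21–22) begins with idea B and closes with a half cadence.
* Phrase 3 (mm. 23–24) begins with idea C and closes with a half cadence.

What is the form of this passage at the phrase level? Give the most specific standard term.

phrase group

The final phrase closes with a half cadence, which is not stronger than the preceding half cadence; the 3 phrases lack an overall antecedent–consequent design and so form a phrase group.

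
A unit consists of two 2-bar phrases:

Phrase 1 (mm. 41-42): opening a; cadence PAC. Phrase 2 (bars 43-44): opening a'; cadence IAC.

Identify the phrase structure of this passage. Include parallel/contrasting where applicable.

The second phrase closes with an imperfect authentic cadence, which is not stronger than the first phrase's perfect authentic cadence; without a weak→strong cadential pair there is no antecedent–consequent relationship, so this is a phrase group rather than a period.

phrase group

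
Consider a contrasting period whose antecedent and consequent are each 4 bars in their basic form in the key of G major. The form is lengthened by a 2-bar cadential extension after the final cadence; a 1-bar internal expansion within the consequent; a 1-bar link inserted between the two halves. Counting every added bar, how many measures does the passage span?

12 measures

Basic contrasting period: 4 + 4 = 8 bars.
8 (basic form) + 2 (cadential extension) + 1 (internal expansion) + 1 (link) = 12.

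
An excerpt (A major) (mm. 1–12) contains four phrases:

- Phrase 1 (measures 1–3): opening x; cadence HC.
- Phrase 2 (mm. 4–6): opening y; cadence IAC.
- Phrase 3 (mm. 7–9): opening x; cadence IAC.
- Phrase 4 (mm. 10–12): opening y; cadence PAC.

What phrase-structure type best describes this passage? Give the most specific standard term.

Four phrases in two halves: the first half (mm. 1–6) ends with an imperfect authentic cadence, the second (bars 7-12) with a perfect authentic cadence — a large antecedent–consequent pair, i.e. a double period.
Phrase 3 begins with the same material as phrase 1, making it parallel.

parallel double period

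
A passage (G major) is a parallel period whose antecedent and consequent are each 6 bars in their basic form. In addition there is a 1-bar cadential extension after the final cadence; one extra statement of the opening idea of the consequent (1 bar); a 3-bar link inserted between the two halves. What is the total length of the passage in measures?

Basic parallel period: 6 + 6 = 12 bars.
12 (basic form) + 1 (cadential extension) + 1 (extra statement) + 3 (link) = 17.

17 measures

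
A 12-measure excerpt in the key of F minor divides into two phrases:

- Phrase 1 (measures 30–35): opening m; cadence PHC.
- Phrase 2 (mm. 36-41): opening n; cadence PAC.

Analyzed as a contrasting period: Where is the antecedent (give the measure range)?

The antecedent is the phrase ending with the weaker cadence (Phrygian half cadence, phrase 1) and the consequent the one ending more conclusively (perfect authentic cadence, phrase 2); the antecedent is measures 30-35.

measures 30–35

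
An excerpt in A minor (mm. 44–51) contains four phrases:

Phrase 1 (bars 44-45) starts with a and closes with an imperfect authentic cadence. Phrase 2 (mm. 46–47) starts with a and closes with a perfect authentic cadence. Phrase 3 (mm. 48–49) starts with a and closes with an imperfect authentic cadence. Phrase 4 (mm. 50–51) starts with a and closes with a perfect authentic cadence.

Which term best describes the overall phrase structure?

The cadence pattern IAC–PAC–IAC–PAC is weak–strong twice, and phrases 3–4 restate phrases 1–2: a period heard twice, not a double period (which would end weakly at phrase 2).

repeated period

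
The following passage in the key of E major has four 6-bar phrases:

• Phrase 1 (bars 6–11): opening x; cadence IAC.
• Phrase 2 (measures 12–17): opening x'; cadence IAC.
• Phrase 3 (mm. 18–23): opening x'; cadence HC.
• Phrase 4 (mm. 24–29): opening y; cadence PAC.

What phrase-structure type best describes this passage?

parallel double period

Four phrases in two halves: the first half (measures 6–17) ends with an imperfect authentic cadence, the second (bars 18-29) with a perfect authentic cadence — a large antecedent–consequent pair, i.e. a double period.
Phrase 3 begins with the same material as phrase 1, making it parallel.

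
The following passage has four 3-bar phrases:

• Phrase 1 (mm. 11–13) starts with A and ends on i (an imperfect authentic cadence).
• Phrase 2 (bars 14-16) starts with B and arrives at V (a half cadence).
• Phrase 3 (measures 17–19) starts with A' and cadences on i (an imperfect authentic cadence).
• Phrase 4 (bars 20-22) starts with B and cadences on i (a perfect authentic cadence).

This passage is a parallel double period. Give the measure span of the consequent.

In a double period the four phrases pair into a large antecedent (phrases 1–2, ending half cadence) and a large consequent (phrases 3–4, ending perfect authentic cadence). The consequent spans mm. 17–22.

measures 17–22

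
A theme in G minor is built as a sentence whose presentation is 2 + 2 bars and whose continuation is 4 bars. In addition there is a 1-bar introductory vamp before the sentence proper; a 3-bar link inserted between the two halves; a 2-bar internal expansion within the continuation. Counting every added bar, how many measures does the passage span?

Basic sentence: 2 + 2 + 4 = 8 bars.
8 (basic form) + 1 (introduction) + 3 (link) + 2 (internal expansion) = 14.

14 measures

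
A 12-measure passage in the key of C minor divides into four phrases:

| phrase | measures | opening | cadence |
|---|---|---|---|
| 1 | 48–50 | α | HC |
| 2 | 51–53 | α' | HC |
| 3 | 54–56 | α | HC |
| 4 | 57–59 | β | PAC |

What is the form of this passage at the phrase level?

parallel double period

Four phrases in two halves: the first half (mm. 48–53) ends with a half cadence, the second (mm. 54–59) with a perfect authentic cadence — a large antecedent–consequent pair, i.e. a double period.
Phrase 3 begins with the same material as phrase 1, making it parallel.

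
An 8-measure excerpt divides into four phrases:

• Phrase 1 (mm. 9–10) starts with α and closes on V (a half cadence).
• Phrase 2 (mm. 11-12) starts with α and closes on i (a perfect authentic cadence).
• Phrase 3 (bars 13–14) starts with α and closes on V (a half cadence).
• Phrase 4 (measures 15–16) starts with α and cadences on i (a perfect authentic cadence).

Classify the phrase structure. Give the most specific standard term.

The cadence pattern HC–PAC–HC–PAC is weak–strong twice, and phrases 3–4 restate phrases 1–2: a period heard twice, not a double period (which would end weakly at phrase 2).

repeated period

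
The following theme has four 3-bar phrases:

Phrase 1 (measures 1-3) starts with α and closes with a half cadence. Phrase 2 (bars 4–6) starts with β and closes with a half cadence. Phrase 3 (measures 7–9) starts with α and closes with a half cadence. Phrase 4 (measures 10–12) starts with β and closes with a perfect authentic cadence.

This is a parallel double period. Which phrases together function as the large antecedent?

phrases 1 and 2

In a double period the first pair of phrases (ending half cadence) is the large antecedent and the second pair (ending perfect authentic cadence) is the large consequent; the antecedent is phrases 1 and 2.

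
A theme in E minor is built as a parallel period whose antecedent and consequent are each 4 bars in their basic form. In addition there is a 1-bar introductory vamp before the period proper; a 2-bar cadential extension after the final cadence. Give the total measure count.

Basic parallel period: 4 + 4 = 8 bars.
8 (basic form) + 1 (introduction) + 2 (cadential extension) = 11.

11 measures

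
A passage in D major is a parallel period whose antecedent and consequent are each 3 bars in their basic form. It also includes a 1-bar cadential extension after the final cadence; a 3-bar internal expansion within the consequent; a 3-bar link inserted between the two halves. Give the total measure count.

Basic parallel period: 3 + 3 = 6 bars.
6 (basic form) + 1 (cadential extension) + 3 (internal expansion) + 3 (link) = 13.

13 measures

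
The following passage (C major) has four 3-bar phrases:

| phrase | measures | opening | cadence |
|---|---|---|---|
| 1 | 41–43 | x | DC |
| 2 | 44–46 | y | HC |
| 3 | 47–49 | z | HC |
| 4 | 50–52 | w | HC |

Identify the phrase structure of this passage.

Phrase 4 ends with a half cadence, no stronger than phrase 2's half cadence, so the four phrases do not form a double period; nor do phrases 3–4 duplicate 1–2, so it is not a repeated period. With no phrase reaching a conclusive cadence, the passage is a phrase group.

phrase group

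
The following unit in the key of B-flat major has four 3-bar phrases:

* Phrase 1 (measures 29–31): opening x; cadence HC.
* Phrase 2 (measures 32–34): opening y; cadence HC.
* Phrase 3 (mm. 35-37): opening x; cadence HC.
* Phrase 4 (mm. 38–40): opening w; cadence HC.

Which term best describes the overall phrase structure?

phrase group

Phrase 4 ends with a half cadence, no stronger than phrase 2's half cadence, so the four phrases do not form a double period; nor do phrases 3–4 duplicate 1–2, so it is not a repeated period. With no phrase reaching a conclusive cadence, the passage is a phrase group.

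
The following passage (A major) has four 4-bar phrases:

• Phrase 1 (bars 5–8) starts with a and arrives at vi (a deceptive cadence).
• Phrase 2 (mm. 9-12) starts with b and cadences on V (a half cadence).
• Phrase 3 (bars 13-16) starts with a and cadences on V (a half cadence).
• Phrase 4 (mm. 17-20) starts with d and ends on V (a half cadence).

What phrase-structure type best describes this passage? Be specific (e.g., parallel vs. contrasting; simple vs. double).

phrase group

Phrase 4 ends with a half cadence, no stronger than phrase 2's half cadence, so the four phrases do not form a double period; nor do phrases 3–4 duplicate 1–2, so it is not a repeated period. With no phrase reaching a conclusive cadence, the passage is a phrase group.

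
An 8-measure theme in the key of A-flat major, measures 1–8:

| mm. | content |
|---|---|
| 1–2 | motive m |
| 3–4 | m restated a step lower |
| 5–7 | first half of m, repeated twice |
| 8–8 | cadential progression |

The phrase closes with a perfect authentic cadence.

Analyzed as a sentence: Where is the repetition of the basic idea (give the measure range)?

The presentation of a sentence is the basic idea (bars 1–2) plus its repetition (bars 3–4); the repetition of the basic idea is therefore measures 3-4.

measures 3–4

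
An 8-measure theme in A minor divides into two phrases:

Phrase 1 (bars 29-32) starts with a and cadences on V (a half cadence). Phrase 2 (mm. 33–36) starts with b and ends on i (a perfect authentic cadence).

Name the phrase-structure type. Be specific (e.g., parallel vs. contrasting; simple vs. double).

contrasting period

Phrase 1 ends with a half cadence (weaker) and phrase 2 with a perfect authentic cadence (stronger): antecedent + consequent = a period.
The two phrases open with different material (a / b), so the period is contrasting.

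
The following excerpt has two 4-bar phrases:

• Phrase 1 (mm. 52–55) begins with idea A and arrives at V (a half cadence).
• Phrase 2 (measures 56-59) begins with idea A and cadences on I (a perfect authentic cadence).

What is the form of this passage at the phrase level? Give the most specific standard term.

parallel period

Phrase 1 ends with a half cadence (weaker) and phrase 2 with a perfect authentic cadence (stronger): antecedent + consequent = a period.
The two phrases open with the same material (A / A), so the period is parallel.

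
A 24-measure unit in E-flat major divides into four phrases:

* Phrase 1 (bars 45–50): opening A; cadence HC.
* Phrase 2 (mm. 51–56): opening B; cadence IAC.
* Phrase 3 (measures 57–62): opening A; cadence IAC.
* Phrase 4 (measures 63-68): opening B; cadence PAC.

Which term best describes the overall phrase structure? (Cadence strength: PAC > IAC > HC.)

parallel double period

Four phrases in two halves: the first half (bars 45–56) ends with an imperfect authentic cadence, the second (mm. 57-68) with a perfect authentic cadence — a large antecedent–consequent pair, i.e. a double period.
Phrase 3 begins with the same material as phrase 1, making it parallel.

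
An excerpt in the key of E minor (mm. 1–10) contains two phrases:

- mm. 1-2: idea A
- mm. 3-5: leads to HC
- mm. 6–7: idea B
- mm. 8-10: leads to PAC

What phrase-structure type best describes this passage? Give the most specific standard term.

contrasting period

Phrase 1 ends with a half cadence (weaker) and phrase 2 with a perfect authentic cadence (stronger): antecedent + consequent = a period.
The two phrases open with different material (A / B), so the period is contrasting.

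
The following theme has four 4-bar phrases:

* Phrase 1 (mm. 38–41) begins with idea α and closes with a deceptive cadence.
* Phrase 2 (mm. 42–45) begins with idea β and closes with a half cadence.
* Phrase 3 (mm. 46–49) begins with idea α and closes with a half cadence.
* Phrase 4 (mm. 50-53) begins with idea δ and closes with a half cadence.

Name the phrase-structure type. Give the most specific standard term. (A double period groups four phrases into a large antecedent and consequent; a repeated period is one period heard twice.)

phrase group

Phrase 4 ends with a half cadence, no stronger than phrase 2's half cadence, so the four phrases do not form a double period; nor do phrases 3–4 duplicate 1–2, so it is not a repeated period. With no phrase reaching a conclusive cadence, the passage is a phrase group.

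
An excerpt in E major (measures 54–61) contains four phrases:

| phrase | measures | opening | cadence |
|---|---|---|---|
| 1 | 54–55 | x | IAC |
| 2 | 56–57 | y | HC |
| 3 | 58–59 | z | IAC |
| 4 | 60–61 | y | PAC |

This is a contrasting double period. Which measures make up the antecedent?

measures 54–57

In a double period the first pair of phrases (ending half cadence) is the large antecedent and the second pair (ending perfect authentic cadence) is the large consequent; the antecedent is measures 54–57.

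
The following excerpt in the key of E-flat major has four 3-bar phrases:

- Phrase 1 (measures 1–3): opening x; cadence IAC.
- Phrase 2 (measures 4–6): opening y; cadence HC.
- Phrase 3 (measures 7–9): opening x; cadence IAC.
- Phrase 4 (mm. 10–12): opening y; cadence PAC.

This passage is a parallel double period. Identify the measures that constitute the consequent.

measures 7–12

In a double period the four phrases pair into a large antecedent (phrases 1–2, ending half cadence) and a large consequent (phrases 3–4, ending perfect authentic cadence). The consequent spans measures 7–12.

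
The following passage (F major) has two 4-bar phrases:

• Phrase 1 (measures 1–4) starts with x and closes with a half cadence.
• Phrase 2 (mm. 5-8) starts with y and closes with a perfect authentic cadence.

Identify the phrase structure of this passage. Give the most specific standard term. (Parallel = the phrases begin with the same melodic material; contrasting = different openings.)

Phrase 1 ends with a half cadence (weaker) and phrase 2 with a perfect authentic cadence (stronger): antecedent + consequent = a period.
The two phrases open with different material (x / y), so the period is contrasting.

contrasting period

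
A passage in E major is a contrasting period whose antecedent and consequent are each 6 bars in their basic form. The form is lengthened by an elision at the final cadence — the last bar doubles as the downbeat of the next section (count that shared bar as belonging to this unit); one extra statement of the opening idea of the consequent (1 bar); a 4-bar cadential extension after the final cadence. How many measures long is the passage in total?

17 measures

Basic contrasting period: 6 + 6 = 12 bars.
12 (basic form) + 1 (extra statement) + 4 (cadential extension) = 17.
The elision shares a bar with the next section but does not change this unit's count.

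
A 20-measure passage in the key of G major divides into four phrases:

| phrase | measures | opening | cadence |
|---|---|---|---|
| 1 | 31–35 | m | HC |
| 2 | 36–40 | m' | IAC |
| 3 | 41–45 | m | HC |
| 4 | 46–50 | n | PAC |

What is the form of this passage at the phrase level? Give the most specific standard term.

parallel double period

Four phrases in two halves: the first half (mm. 31–40) ends with an imperfect authentic cadence, the second (measures 41-50) with a perfect authentic cadence — a large antecedent–consequent pair, i.e. a double period.
Phrase 3 begins with the same material as phrase 1, making it parallel.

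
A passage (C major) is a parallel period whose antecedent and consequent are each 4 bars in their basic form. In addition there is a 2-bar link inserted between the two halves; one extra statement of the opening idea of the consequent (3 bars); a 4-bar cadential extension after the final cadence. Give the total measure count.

17 measures

Basic parallel period: 4 + 4 = 8 bars.
8 (basic form) + 2 (link) + 3 (extra statement) + 4 (cadential extension) = 17.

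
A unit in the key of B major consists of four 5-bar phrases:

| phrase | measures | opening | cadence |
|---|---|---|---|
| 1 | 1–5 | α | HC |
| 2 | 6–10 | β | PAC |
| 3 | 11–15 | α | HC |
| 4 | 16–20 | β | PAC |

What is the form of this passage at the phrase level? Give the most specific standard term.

The cadence pattern HC–PAC–HC–PAC is weak–strong twice, and phrases 3–4 restate phrases 1–2: a period heard twice, not a double period (which would end weakly at phrase 2).

repeated period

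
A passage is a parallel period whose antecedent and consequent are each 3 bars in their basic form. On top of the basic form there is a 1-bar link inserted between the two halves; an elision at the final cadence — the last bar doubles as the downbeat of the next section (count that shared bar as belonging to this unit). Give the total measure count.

Basic parallel period: 3 + 3 = 6 bars.
6 (basic form) + 1 (link) = 7.
The elision shares a bar with the next section but does not change this unit's count.

7 measures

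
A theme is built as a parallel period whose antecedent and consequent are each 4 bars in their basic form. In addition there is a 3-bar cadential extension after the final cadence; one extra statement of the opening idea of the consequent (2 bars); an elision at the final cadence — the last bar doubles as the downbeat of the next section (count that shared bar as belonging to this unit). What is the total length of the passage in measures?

13 measures

Basic parallel period: 4 + 4 = 8 bars.
8 (basic form) + 3 (cadential extension) + 2 (extra statement) = 13.
The elision shares a bar with the next section but does not change this unit's count.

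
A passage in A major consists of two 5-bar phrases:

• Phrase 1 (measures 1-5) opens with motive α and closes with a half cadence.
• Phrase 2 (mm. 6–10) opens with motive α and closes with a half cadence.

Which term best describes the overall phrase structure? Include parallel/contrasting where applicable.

Both phrases have the same opening (α) and the same cadence (half cadence): the second is a restatement, not a consequent, so this is a repeated phrase rather than a period.

repeated phrase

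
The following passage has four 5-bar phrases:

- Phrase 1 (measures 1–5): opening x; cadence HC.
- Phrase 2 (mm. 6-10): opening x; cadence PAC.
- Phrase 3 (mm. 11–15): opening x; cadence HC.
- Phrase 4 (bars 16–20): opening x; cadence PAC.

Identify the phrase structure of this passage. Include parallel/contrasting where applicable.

The cadence pattern HC–PAC–HC–PAC is weak–strong twice, and phrases 3–4 restate phrases 1–2: a period heard twice, not a double period (which would end weakly at phrase 2).

repeated period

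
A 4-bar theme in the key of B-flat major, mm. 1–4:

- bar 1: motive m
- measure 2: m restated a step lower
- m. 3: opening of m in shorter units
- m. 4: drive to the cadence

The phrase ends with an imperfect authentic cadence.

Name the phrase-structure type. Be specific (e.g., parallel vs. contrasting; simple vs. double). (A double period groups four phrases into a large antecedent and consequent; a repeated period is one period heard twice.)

Basic idea (measure 1) + its repetition (measure 2) form the presentation; fragmentation and cadence (mm. 3-4) form the continuation — the 4-bar whole is a sentence.

sentence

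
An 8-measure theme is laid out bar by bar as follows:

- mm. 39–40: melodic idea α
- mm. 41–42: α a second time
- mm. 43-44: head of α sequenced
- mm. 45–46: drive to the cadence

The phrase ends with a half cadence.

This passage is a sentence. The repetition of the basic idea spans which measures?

measures 41–42

The presentation of a sentence is the basic idea (bars 39–40) plus its repetition (measures 41-42); the repetition of the basic idea is therefore bars 41-42.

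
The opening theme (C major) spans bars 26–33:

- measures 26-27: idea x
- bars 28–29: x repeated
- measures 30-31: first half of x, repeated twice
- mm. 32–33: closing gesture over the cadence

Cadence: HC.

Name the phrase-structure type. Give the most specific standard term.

sentence

Basic idea (measures 26–27) + its repetition (mm. 28–29) form the presentation; fragmentation and cadence (bars 30–33) form the continuation — the 8-bar whole is a sentence.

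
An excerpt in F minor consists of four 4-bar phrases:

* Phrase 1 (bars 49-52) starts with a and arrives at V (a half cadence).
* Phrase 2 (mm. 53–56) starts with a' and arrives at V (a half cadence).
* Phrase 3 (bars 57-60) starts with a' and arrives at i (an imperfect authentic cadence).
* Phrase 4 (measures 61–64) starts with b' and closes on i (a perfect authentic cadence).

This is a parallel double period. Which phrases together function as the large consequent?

phrases 3 and 4

In a double period the first pair of phrases (ending half cadence) is the large antecedent and the second pair (ending perfect authentic cadence) is the large consequent; the consequent is phrases 3 and 4.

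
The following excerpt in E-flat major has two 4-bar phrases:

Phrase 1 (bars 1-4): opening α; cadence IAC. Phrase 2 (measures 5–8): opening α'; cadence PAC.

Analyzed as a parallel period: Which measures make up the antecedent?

The antecedent is the phrase ending with the weaker cadence (imperfect authentic cadence, phrase 1) and the consequent the one ending more conclusively (perfect authentic cadence, phrase 2); the antecedent is bars 1–4.

measures 1–4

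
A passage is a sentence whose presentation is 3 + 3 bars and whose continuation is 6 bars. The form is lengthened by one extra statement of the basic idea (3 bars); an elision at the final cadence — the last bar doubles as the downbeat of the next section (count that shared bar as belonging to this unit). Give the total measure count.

Basic sentence: 3 + 3 + 6 = 12 bars.
12 (basic form) + 3 (extra statement) = 15.
The elision shares a bar with the next section but does not change this unit's count.

15 measures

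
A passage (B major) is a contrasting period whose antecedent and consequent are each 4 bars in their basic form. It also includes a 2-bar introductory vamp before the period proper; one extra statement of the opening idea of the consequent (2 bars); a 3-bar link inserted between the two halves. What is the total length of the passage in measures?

Basic contrasting period: 4 + 4 = 8 bars.
8 (basic form) + 2 (introduction) + 2 (extra statement) + 3 (link) = 15.

15 measures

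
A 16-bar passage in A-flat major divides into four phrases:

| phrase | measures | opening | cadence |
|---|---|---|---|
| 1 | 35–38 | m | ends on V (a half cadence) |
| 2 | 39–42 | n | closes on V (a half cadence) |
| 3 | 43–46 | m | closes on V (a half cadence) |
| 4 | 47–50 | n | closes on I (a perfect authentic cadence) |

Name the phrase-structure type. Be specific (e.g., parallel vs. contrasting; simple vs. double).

parallel double period

Four phrases in two halves: the first half (mm. 35–42) ends with a half cadence, the second (mm. 43–50) with a perfect authentic cadence — a large antecedent–consequent pair, i.e. a double period.
Phrase 3 begins with the same material as phrase 1, making it parallel.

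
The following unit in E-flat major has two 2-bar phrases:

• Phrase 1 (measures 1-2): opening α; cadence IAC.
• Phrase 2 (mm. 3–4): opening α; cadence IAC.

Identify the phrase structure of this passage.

repeated phrase

Both phrases have the same opening (α) and the same cadence (imperfect authentic cadence): the second is a restatement, not a consequent, so this is a repeated phrase rather than a period.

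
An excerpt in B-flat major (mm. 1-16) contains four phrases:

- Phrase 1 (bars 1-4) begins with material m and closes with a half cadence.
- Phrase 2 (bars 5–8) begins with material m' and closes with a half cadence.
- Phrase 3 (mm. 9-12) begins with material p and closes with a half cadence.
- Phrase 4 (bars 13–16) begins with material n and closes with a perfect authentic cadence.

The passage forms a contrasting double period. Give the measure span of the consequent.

In a double period the first pair of phrases (ending half cadence) is the large antecedent and the second pair (ending perfect authentic cadence) is the large consequent; the consequent is measures 9–16.

measures 9–16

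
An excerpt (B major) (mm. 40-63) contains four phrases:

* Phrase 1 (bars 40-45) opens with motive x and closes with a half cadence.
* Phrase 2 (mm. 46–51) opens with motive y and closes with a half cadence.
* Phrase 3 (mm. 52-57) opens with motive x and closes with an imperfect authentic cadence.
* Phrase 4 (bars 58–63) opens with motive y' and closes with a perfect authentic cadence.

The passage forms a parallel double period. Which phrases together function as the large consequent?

phrases 3 and 4

In a double period the first pair of phrases (ending half cadence) is the large antecedent and the second pair (ending perfect authentic cadence) is the large consequent; the consequent is phrases 3 and 4.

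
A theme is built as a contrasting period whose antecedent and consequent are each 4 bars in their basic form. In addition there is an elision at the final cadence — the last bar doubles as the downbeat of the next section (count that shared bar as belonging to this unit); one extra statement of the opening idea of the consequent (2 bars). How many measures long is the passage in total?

10 measures

Basic contrasting period: 4 + 4 = 8 bars.
8 (basic form) + 2 (extra statement) = 10.
The elision shares a bar with the next section but does not change this unit's count.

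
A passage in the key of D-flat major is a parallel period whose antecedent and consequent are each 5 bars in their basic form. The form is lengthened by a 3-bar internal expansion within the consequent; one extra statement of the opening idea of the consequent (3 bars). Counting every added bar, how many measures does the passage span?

Basic parallel period: 5 + 5 = 10 bars.
10 (basic form) + 3 (internal expansion) + 3 (extra statement) = 16.

16 measures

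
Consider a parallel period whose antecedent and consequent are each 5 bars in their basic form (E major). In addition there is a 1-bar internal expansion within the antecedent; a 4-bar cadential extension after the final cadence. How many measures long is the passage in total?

Basic parallel period: 5 + 5 = 10 bars.
10 (basic form) + 1 (internal expansion) + 4 (cadential extension) = 15.

15 measures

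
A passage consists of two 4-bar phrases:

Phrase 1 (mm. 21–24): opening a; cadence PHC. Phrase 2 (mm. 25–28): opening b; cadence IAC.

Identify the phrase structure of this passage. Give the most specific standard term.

contrasting period

Phrase 1 ends with a Phrygian half cadence (weaker) and phrase 2 with an imperfect authentic cadence (stronger): antecedent + consequent = a period.
The two phrases open with different material (a / b), so the period is contrasting.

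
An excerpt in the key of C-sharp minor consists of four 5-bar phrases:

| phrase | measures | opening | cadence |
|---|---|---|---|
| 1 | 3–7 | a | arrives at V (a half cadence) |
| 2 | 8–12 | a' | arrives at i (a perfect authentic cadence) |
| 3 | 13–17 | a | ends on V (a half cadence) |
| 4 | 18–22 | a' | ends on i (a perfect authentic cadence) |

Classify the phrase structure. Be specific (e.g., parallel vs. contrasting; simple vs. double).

repeated period

The cadence pattern HC–PAC–HC–PAC is weak–strong twice, and phrases 3–4 restate phrases 1–2: a period heard twice, not a double period (which would end weakly at phrase 2).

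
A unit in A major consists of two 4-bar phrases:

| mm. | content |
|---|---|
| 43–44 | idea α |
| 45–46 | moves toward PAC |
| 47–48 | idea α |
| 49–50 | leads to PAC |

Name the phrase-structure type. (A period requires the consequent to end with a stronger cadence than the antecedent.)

repeated phrase

Both phrases have the same opening (α) and the same cadence (perfect authentic cadence): the second is a restatement, not a consequent, so this is a repeated phrase rather than a period.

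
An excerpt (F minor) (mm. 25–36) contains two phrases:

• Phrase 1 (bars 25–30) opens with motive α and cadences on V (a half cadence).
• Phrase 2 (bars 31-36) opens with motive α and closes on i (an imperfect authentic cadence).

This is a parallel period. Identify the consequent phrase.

The phrase ending with the weaker cadence (half cadence) is the antecedent; the one ending more conclusively (imperfect authentic cadence) is the consequent. The consequent is phrase 2.

phrase 2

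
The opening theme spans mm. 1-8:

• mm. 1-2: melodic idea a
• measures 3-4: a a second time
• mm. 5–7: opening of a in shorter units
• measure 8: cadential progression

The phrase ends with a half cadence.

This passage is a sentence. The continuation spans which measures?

After the presentation (measures 1-4), the continuation covers the fragmentation through the cadence: mm. 5–8.

measures 5–8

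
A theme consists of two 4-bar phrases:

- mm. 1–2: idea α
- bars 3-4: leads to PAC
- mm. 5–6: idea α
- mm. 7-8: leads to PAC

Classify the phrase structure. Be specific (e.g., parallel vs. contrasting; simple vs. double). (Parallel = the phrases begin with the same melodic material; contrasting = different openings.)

repeated phrase

Both phrases have the same opening (α) and the same cadence (perfect authentic cadence): the second is a restatement, not a consequent, so this is a repeated phrase rather than a period.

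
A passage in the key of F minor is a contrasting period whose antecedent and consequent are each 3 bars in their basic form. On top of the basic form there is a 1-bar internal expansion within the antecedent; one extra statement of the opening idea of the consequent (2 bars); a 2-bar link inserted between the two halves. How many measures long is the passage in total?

Basic contrasting period: 3 + 3 = 6 bars.
6 (basic form) + 1 (internal expansion) + 2 (extra statement) + 2 (link) = 11.

11 measures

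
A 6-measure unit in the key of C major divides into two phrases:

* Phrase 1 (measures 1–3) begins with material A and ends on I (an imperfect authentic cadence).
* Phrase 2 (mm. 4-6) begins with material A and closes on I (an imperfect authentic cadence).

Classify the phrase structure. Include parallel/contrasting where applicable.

repeated phrase

Both phrases have the same opening (A) and the same cadence (imperfect authentic cadence): the second is a restatement, not a consequent, so this is a repeated phrase rather than a period.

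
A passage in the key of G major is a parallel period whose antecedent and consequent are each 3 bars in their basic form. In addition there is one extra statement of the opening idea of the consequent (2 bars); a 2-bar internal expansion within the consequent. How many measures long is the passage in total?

10 measures

Basic parallel period: 3 + 3 = 6 bars.
6 (basic form) + 2 (extra statement) + 2 (internal expansion) = 10.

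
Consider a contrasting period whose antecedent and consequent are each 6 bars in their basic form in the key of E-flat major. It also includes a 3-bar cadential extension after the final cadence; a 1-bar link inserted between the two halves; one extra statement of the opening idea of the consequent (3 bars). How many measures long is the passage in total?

Basic contrasting period: 6 + 6 = 12 bars.
12 (basic form) + 3 (cadential extension) + 1 (link) + 3 (extra statement) = 19.

19 measures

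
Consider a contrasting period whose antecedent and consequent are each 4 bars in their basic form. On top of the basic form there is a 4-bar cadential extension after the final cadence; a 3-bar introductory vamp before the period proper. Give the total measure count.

15 measures

Basic contrasting period: 4 + 4 = 8 bars.
8 (basic form) + 4 (cadential extension) + 3 (introduction) = 15.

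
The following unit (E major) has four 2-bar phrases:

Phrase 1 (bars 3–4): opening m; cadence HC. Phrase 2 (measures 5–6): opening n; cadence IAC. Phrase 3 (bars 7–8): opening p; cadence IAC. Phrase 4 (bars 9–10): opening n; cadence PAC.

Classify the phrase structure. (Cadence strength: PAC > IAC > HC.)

Four phrases in two halves: the first half (measures 3–6) ends with an imperfect authentic cadence, the second (bars 7–10) with a perfect authentic cadence — a large antecedent–consequent pair, i.e. a double period.
Phrase 3 begins with different material from phrase 1, making it contrasting.

contrasting double period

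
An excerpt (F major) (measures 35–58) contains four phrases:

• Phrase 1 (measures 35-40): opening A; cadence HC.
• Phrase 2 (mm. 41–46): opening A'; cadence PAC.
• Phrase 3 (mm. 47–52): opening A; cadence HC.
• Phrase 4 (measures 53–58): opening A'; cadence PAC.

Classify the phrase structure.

The cadence pattern HC–PAC–HC–PAC is weak–strong twice, and phrases 3–4 restate phrases 1–2: a period heard twice, not a double period (which would end weakly at phrase 2).

repeated period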